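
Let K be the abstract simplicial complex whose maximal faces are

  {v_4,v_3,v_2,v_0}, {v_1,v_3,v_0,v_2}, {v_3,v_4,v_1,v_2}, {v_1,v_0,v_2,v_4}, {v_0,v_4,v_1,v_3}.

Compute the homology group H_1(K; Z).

Fix the vertex order v_0 < v_1 < v_2 < v_3 < v_4 and write every simplex with vertices in increasing order. Then dim K = 3 and the simplices of K are:

  0-simplices (5): [v_0], [v_1], [v_2], [v_3], [v_4]
  1-simplices (10): [v_0,v_1], [v_0,v_2], [v_0,v_3], [v_0,v_4], [v_1,v_2], [v_1,v_3], [v_1,v_4], [v_2,v_3], [v_2,v_4], [v_3,v_4]
  2-simplices (10): [v_0,v_1,v_2], [v_0,v_1,v_3], [v_0,v_1,v_4], [v_0,v_2,v_3], [v_0,v_2,v_4], [v_0,v_3,v_4], [v_1,v_2,v_3], [v_1,v_2,v_4], [v_1,v_3,v_4], [v_2,v_3,v_4]
  3-simplices (5): [v_0,v_1,v_2,v_3], [v_0,v_1,v_2,v_4], [v_0,v_1,v_3,v_4], [v_0,v_2,v_3,v_4], [v_1,v_2,v_3,v_4]

giving chain groups C_0 ≅ Z^5, C_1 ≅ Z^10, C_2 ≅ Z^10, C_3 ≅ Z^5.

Boundary ∂_1: C_1 → C_0 sends each edge [p,q] (with p < q) to q − p. For instance
  ∂[v_0,v_4] = [v_4] − [v_0].
As a 5×10 matrix over Z this has rank 4, with invariant factors (1,1,1,1).

Boundary ∂_2: C_2 → C_1 sends each 2-simplex [p,q,r] to [q,r] − [p,r] + [p,q]. For instance
  ∂[v_0,v_1,v_3] = [v_1,v_3] − [v_0,v_3] + [v_0,v_1],
  ∂[v_0,v_2,v_3] = [v_2,v_3] − [v_0,v_3] + [v_0,v_2].
As a 10×10 matrix over Z this has rank 6, with invariant factors (1,1,1,1,1,1).

The boundary map ∂_3: C_3 → C_2 sends each 3-simplex σ to the alternating sum Σ_i (−1)^i (σ with its i-th vertex removed). For instance
  ∂[v_0,v_1,v_2,v_3] = [v_1,v_2,v_3] − [v_0,v_2,v_3] + [v_0,v_1,v_3] − [v_0,v_1,v_2],
  ∂[v_0,v_2,v_3,v_4] = [v_2,v_3,v_4] − [v_0,v_3,v_4] + [v_0,v_2,v_4] − [v_0,v_2,v_3].
The resulting 10×5 matrix has rank 4, and its Smith normal form has invariant factors (1,1,1,1).

Computing H_k = (kernel of ∂_k) / (image of ∂_{k+1}):

  H_1: rank ker ∂_1 − rank ∂_2 = (10 − 4) − 6 = 0, and the invariant factors of ∂_2 are all 1, so H_1 ≅ 0.

(K is a triangulation of the 3-sphere S^3.)

H_1 ≅ 0.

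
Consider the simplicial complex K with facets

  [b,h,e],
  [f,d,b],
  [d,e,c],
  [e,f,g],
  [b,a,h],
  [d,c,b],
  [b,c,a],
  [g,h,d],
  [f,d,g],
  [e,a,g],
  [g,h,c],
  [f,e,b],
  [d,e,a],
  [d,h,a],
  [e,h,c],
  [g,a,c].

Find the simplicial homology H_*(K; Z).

K has 8 vertices, 24 edges, 16 triangles.
rank ∂_0 = 0, rank ∂_1 = 7 ⇒ b_0 = 8 − 0 − 7 = 1; all invariant factors of ∂_1 are 1 so no torsion. So H_0 ≅ Z.
rank ∂_1 = 7, rank ∂_2 = 15 ⇒ b_1 = 24 − 7 − 15 = 2; all invariant factors of ∂_2 are 1 so no torsion. So H_1 ≅ Z^2.
rank ∂_2 = 15, rank ∂_3 = 0 ⇒ b_2 = 16 − 15 − 0 = 1. So H_2 ≅ Z.

H_0 = Z,  H_1 = Z^2,  H_2 = Z.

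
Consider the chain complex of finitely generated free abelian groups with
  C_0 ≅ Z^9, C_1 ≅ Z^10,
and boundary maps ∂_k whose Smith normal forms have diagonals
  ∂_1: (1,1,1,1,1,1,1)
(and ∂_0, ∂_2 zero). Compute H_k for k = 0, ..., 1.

H_0 ≅ Z^2,  H_1 ≅ Z^3.

H_0: b_0 = 9 − 0 − 7 = 2; torsion from ∂_1 factors > 1: none. So H_0 ≅ Z^2.
H_1: b_1 = 10 − 7 − 0 = 3; torsion from ∂_2 factors > 1: none. So H_1 ≅ Z^3.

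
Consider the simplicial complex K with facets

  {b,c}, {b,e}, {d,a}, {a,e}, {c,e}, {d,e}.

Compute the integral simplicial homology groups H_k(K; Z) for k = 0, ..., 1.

H_0 ≅ Z,  H_1 ≅ Z^2.

Take the total order a < b < c < d < e on the vertex set. Then K (dimension 1) consists of the simplices:

  0-simplices (5): a, b, c, d, e
  1-simplices (6): ad, ae, bc, be, ce, de

so the chain groups are C_0 ≅ Z^5, C_1 ≅ Z^6.

∂_1: C_1 → C_0 sends each edge [p,q] (with p < q) to q − p. For instance
  ∂ad = d − a.
The resulting 5×6 matrix has rank 4, and its Smith normal form has invariant factors (1,1,1,1).

Reading off H_k = ker ∂_k / im ∂_{k+1}:

  H_0: rank C_0 − rank ∂_1 = 5 − 4 = 1, and the invariant factors of ∂_1 are all 1, so H_0 = Z.
  H_1: rank ker ∂_1 − rank ∂_2 = (6 − 4) − 0 = 2, and there is no ∂_2, so H_1 = Z^2.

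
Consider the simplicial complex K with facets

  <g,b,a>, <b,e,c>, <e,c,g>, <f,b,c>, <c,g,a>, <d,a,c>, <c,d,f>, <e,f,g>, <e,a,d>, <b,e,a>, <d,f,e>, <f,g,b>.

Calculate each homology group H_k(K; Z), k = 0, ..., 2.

We work with the vertex ordering a < b < c < d < e < f < g. The simplices of K, each written with vertices in increasing order, are:

  0-simplices (7): a, b, c, d, e, f, g
  1-simplices (18): ab, ac, ad, ae, ag, bc, be, bf, bg, cd, ce, cf, cg, de, df, ef, eg, fg
  2-simplices (12): abe, abg, acd, acg, ade, bce, bcf, bfg, cdf, ceg, def, efg

Hence C_0 ≅ Z^7, C_1 ≅ Z^18, C_2 ≅ Z^12.

Boundary ∂_1: C_1 → C_0 is given by ∂[p,q] = [q] − [p]. For instance
  ∂bg = g − b.
The resulting 7×18 matrix has rank 6, and its Smith normal form has invariant factors (1,1,1,1,1,1).

Boundary ∂_2: C_2 → C_1 sends each 2-simplex [p,q,r] to [q,r] − [p,r] + [p,q]. For instance
  ∂ade = de − ae + ad,
  ∂bcf = cf − bf + bc.
This gives a 18×12 integer matrix of rank 12; reducing to Smith normal form yields diagonal entries (1,1,1,1,1,1,1,1,1,1,1,2).

Now H_k = ker ∂_k / im ∂_{k+1}, so:

  H_0: rank C_0 − rank ∂_1 = 7 − 6 = 1, and the invariant factors of ∂_1 are all 1, so H_0 = Z.
  H_1: rank ker ∂_1 − rank ∂_2 = (18 − 6) − 12 = 0, and ∂_2 has invariant factor 2 > 1, so H_1 = Z_2.
  H_2: rank ker ∂_2 − rank ∂_3 = (12 − 12) − 0 = 0, and there is no ∂_3, so H_2 = 0.

As a check, the Euler characteristic is 7 − 18 + 12 = 1, which agrees with 1 − 0 + 0 = 1.

H_0 = Z,  H_1 = Z_2,  H_2 = 0.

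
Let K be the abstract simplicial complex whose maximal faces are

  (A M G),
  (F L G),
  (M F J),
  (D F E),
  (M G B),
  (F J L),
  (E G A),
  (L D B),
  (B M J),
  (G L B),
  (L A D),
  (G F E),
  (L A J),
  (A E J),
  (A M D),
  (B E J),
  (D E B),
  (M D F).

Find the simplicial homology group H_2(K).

Order the vertices as A < B < D < E < F < G < J < L < M. Listing each simplex with vertices in this order, K has dimension 2 with simplices:

  0-simplices (9): A, B, D, E, F, G, J, L, M
  1-simplices (27): AD, AE, AG, AJ, AL, AM, BD, BE, BG, BJ, BL, BM, DE, DF, DL, DM, EF, EG, EJ, FG, FJ, FL, FM, GL, GM, JL, JM
  2-simplices (18): ADL, ADM, AEG, AEJ, AGM, AJL, BDE, BDL, BEJ, BGL, BGM, BJM, DEF, DFM, EFG, FGL, FJL, FJM

so the chain groups are C_0 ≅ Z^9, C_1 ≅ Z^27, C_2 ≅ Z^18.

∂_1: C_1 → C_0 is given by ∂[p,q] = [q] − [p]. For instance
  ∂FM = M − F.
This gives a 9×27 integer matrix of rank 8; reducing to Smith normal form yields diagonal entries (1,1,1,1,1,1,1,1).

The boundary map ∂_2: C_2 → C_1 sends each 2-simplex [p,q,r] to [q,r] − [p,r] + [p,q]. For instance
  ∂BEJ = EJ − BJ + BE,
  ∂ADM = DM − AM + AD.
As a 27×18 matrix over Z this has rank 17, with invariant factors (1,1,1,1,1,1,1,1,1,1,1,1,1,1,1,1,1).

Computing H_k = (kernel of ∂_k) / (image of ∂_{k+1}):

  H_2: rank ker ∂_2 − rank ∂_3 = (18 − 17) − 0 = 1, and there is no ∂_3, so H_2 ≅ Z.

H_2 = Z.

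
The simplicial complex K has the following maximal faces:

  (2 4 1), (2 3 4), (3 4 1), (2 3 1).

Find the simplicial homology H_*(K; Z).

Take the total order 1 < 2 < 3 < 4 on the vertex set. Then K (dimension 2) consists of the simplices:

  0-simplices (4): [1], [2], [3], [4]
  1-simplices (6): [1,2], [1,3], [1,4], [2,3], [2,4], [3,4]
  2-simplices (4): [1,2,3], [1,2,4], [1,3,4], [2,3,4]

so the chain groups are C_0 ≅ Z^4, C_1 ≅ Z^6, C_2 ≅ Z^4.

Boundary ∂_1: C_1 → C_0 maps an edge to its endpoints' difference, ∂[p,q] = q − p. For instance
  ∂[1,4] = [4] − [1].
As a 4×6 matrix over Z this has rank 3, with invariant factors (1,1,1).

The boundary map ∂_2: C_2 → C_1 sends each 2-simplex [p,q,r] to [q,r] − [p,r] + [p,q]. For instance
  ∂[2,3,4] = [3,4] − [2,4] + [2,3],
  ∂[1,3,4] = [3,4] − [1,4] + [1,3].
This gives a 6×4 integer matrix of rank 3; reducing to Smith normal form yields diagonal entries (1,1,1).

From H_k ≅ ker(∂_k) / im(∂_{k+1}) we obtain:

  H_0: rank C_0 − rank ∂_1 = 4 − 3 = 1, and the invariant factors of ∂_1 are all 1, so H_0 ≅ Z.
  H_1: rank ker ∂_1 − rank ∂_2 = (6 − 3) − 3 = 0, and the invariant factors of ∂_2 are all 1, so H_1 ≅ 0.
  H_2: rank ker ∂_2 − rank ∂_3 = (4 − 3) − 0 = 1, and there is no ∂_3, so H_2 ≅ Z.

As a check, the Euler characteristic is 4 − 6 + 4 = 2, which agrees with 1 − 0 + 1 = 2.

H_0 ≅ Z,  H_1 = 0,  H_2 ≅ Z.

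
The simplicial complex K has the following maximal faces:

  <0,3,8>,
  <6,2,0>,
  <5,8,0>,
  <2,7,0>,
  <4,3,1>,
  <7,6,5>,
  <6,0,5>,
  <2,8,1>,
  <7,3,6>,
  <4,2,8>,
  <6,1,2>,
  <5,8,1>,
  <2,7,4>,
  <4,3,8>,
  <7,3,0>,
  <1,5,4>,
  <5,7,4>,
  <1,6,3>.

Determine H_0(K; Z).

We work with the vertex ordering 0 < 1 < 2 < 3 < 4 < 5 < 6 < 7 < 8. The simplices of K, each written with vertices in increasing order, are:

  0-simplices (9): [0], [1], [2], [3], [4], [5], [6], [7], [8]
  1-simplices (27): (27 of them)
  2-simplices (18): [0,2,6], [0,2,7], [0,3,7], [0,3,8], [0,5,6], [0,5,8], [1,2,6], [1,2,8], [1,3,4], [1,3,6], [1,4,5], [1,5,8], [2,4,7], [2,4,8], [3,4,8], [3,6,7], [4,5,7], [5,6,7]

Hence C_0 ≅ Z^9, C_1 ≅ Z^27, C_2 ≅ Z^18.

The boundary map ∂_1: C_1 → C_0 sends each edge [p,q] (with p < q) to q − p. For instance
  ∂[3,8] = [8] − [3].
This gives a 9×27 integer matrix of rank 8; reducing to Smith normal form yields diagonal entries (1,1,1,1,1,1,1,1).

∂_2: C_2 → C_1 sends each 2-simplex [p,q,r] to [q,r] − [p,r] + [p,q]. For instance
  ∂[2,4,7] = [4,7] − [2,7] + [2,4],
  ∂[1,2,6] = [2,6] − [1,6] + [1,2].
The resulting 27×18 matrix has rank 18, and its Smith normal form has invariant factors (1,1,1,1,1,1,1,1,1,1,1,1,1,1,1,1,1,2).

Now H_k = ker ∂_k / im ∂_{k+1}, so:

  H_0: rank C_0 − rank ∂_1 = 9 − 8 = 1, and the invariant factors of ∂_1 are all 1, so H_0 ≅ Z.

(K is a triangulation of the Klein bottle.)

H_0 ≅ Z.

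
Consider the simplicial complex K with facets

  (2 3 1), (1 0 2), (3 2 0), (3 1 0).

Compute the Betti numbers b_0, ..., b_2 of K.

b_0 = 1, b_1 = 0, b_2 = 1.

Fix the vertex order 0 < 1 < 2 < 3 and write every simplex with vertices in increasing order. Then dim K = 2 and the simplices of K are:

  0-simplices (4): [0], [1], [2], [3]
  1-simplices (6): [0,1], [0,2], [0,3], [1,2], [1,3], [2,3]
  2-simplices (4): [0,1,2], [0,1,3], [0,2,3], [1,2,3]

giving chain groups C_0 ≅ Z^4, C_1 ≅ Z^6, C_2 ≅ Z^4.

The boundary map ∂_1: C_1 → C_0 sends each edge [p,q] (with p < q) to q − p.
This gives a 4×6 integer matrix of rank 3; reducing to Smith normal form yields diagonal entries (1,1,1).

∂_2: C_2 → C_1 acts by ∂[p,q,r] = [q,r] − [p,r] + [p,q]. For instance
  ∂[1,2,3] = [2,3] − [1,3] + [1,2],
  ∂[0,1,3] = [1,3] − [0,3] + [0,1].
The 6×4 boundary matrix has rank 3 and Smith normal form diag(1,1,1).

Computing H_k = (kernel of ∂_k) / (image of ∂_{k+1}):

  H_0: rank C_0 − rank ∂_1 = 4 − 3 = 1, and the invariant factors of ∂_1 are all 1, so H_0 = Z.
  H_1: rank ker ∂_1 − rank ∂_2 = (6 − 3) − 3 = 0, and the invariant factors of ∂_2 are all 1, so H_1 = 0.
  H_2: rank ker ∂_2 − rank ∂_3 = (4 − 3) − 0 = 1, and there is no ∂_3, so H_2 = Z.

(K is a triangulation of the 2-sphere S^2.)

Hence the Betti numbers are b_0 = 1, b_1 = 0, b_2 = 1.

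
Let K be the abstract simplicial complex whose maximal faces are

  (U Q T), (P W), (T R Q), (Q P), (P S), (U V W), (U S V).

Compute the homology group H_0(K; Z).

H_0 ≅ Z.

We work with the vertex ordering P < Q < R < S < T < U < V < W. The simplices of K, each written with vertices in increasing order, are:

  0-simplices (8): P, Q, R, S, T, U, V, W
  1-simplices (13): PQ, PS, PW, QR, QT, QU, RT, SU, SV, TU, UV, UW, VW
  2-simplices (4): QRT, QTU, SUV, UVW

Hence C_0 ≅ Z^8, C_1 ≅ Z^13, C_2 ≅ Z^4.

∂_1: C_1 → C_0 is given by ∂[p,q] = [q] − [p]. For instance
  ∂RT = T − R.
The resulting 8×13 matrix has rank 7, and its Smith normal form has invariant factors (1,1,1,1,1,1,1).

∂_2: C_2 → C_1 maps a triangle to the signed sum of its edges. For instance
  ∂SUV = UV − SV + SU,
  ∂UVW = VW − UW + UV.
As a 13×4 matrix over Z this has rank 4, with invariant factors (1,1,1,1).

Reading off H_k = ker ∂_k / im ∂_{k+1}:

  H_0: rank C_0 − rank ∂_1 = 8 − 7 = 1, and the invariant factors of ∂_1 are all 1, so H_0 = Z.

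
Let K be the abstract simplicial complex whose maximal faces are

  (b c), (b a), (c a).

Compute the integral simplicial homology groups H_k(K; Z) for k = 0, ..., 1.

H_0 ≅ Z,  H_1 ≅ Z.

Take the total order a < b < c on the vertex set. Then K (dimension 1) consists of the simplices:

  0-simplices (3): a, b, c
  1-simplices (3): ab, ac, bc

giving chain groups C_0 ≅ Z^3, C_1 ≅ Z^3.

The boundary map ∂_1: C_1 → C_0 is given by ∂[p,q] = [q] − [p].
The 3×3 boundary matrix has rank 2 and Smith normal form diag(1,1).

Now H_k = ker ∂_k / im ∂_{k+1}, so:

  H_0: rank C_0 − rank ∂_1 = 3 − 2 = 1, and the invariant factors of ∂_1 are all 1, so H_0 ≅ Z.
  H_1: rank ker ∂_1 − rank ∂_2 = (3 − 2) − 0 = 1, and there is no ∂_2, so H_1 ≅ Z.

As a check, the Euler characteristic is 3 − 3 = 0, which agrees with 1 − 1 = 0.
(K is a triangulation of the circle S^1.)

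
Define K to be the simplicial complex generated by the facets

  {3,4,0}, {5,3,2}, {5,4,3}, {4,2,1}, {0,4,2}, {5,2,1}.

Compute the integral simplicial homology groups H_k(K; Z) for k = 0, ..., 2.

Order the vertices as 0 < 1 < 2 < 3 < 4 < 5. Listing each simplex with vertices in this order, K has dimension 2 with simplices:

  0-simplices (6): [0], [1], [2], [3], [4], [5]
  1-simplices (12): [0,2], [0,3], [0,4], [1,2], [1,4], [1,5], [2,3], [2,4], [2,5], [3,4], [3,5], [4,5]
  2-simplices (6): [0,2,4], [0,3,4], [1,2,4], [1,2,5], [2,3,5], [3,4,5]

giving chain groups C_0 ≅ Z^6, C_1 ≅ Z^12, C_2 ≅ Z^6.

Boundary ∂_1: C_1 → C_0 maps an edge to its endpoints' difference, ∂[p,q] = q − p. For instance
  ∂[2,3] = [3] − [2].
The resulting 6×12 matrix has rank 5, and its Smith normal form has invariant factors (1,1,1,1,1).

∂_2: C_2 → C_1 acts by ∂[p,q,r] = [q,r] − [p,r] + [p,q]. For instance
  ∂[0,2,4] = [2,4] − [0,4] + [0,2],
  ∂[1,2,4] = [2,4] − [1,4] + [1,2].
This gives a 12×6 integer matrix of rank 6; reducing to Smith normal form yields diagonal entries (1,1,1,1,1,1).

From H_k ≅ ker(∂_k) / im(∂_{k+1}) we obtain:

  H_0: rank C_0 − rank ∂_1 = 6 − 5 = 1, and the invariant factors of ∂_1 are all 1, so H_0 ≅ Z.
  H_1: rank ker ∂_1 − rank ∂_2 = (12 − 5) − 6 = 1, and the invariant factors of ∂_2 are all 1, so H_1 ≅ Z.
  H_2: rank ker ∂_2 − rank ∂_3 = (6 − 6) − 0 = 0, and there is no ∂_3, so H_2 ≅ 0.

(K is a triangulation of the cylinder S^1 x I.)

H_0 ≅ Z,  H_1 ≅ Z,  H_2 = 0.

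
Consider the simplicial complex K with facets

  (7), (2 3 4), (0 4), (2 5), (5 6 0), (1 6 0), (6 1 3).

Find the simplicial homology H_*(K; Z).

H_0 ≅ Z^2,  H_1 ≅ Z^2,  H_2 = 0.

We work with the vertex ordering 0 < 1 < 2 < 3 < 4 < 5 < 6 < 7. The simplices of K, each written with vertices in increasing order, are:

  0-simplices (8): [0], [1], [2], [3], [4], [5], [6], [7]
  1-simplices (12): [0,1], [0,4], [0,5], [0,6], [1,3], [1,6], [2,3], [2,4], [2,5], [3,4], [3,6], [5,6]
  2-simplices (4): [0,1,6], [0,5,6], [1,3,6], [2,3,4]

giving chain groups C_0 ≅ Z^8, C_1 ≅ Z^12, C_2 ≅ Z^4.

The boundary map ∂_1: C_1 → C_0 is given by ∂[p,q] = [q] − [p]. For instance
  ∂[3,6] = [6] − [3].
As a 8×12 matrix over Z this has rank 6, with invariant factors (1,1,1,1,1,1).

Boundary ∂_2: C_2 → C_1 sends each 2-simplex [p,q,r] to [q,r] − [p,r] + [p,q]. For instance
  ∂[2,3,4] = [3,4] − [2,4] + [2,3],
  ∂[1,3,6] = [3,6] − [1,6] + [1,3].
The 12×4 boundary matrix has rank 4 and Smith normal form diag(1,1,1,1).

From H_k ≅ ker(∂_k) / im(∂_{k+1}) we obtain:

  H_0: rank C_0 − rank ∂_1 = 8 − 6 = 2, and the invariant factors of ∂_1 are all 1, so H_0 = Z^2.
  H_1: rank ker ∂_1 − rank ∂_2 = (12 − 6) − 4 = 2, and the invariant factors of ∂_2 are all 1, so H_1 = Z^2.
  H_2: rank ker ∂_2 − rank ∂_3 = (4 − 4) − 0 = 0, and there is no ∂_3, so H_2 = 0.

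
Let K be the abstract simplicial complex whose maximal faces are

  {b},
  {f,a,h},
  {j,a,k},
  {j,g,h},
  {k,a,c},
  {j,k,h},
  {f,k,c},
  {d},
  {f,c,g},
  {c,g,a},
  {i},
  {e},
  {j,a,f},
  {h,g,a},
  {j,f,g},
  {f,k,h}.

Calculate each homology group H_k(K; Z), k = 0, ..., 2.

H_0 = Z^5,  H_1 = Z/2,  H_2 = 0.

K has 11 vertices, 18 edges, 12 triangles.
rank ∂_0 = 0, rank ∂_1 = 6 ⇒ b_0 = 11 − 0 − 6 = 5; all invariant factors of ∂_1 are 1 so no torsion. So H_0 = Z^5.
rank ∂_1 = 6, rank ∂_2 = 12 ⇒ b_1 = 18 − 6 − 12 = 0; ∂_2 has invariant factor(s) [2] giving torsion. So H_1 = Z/2.
rank ∂_2 = 12, rank ∂_3 = 0 ⇒ b_2 = 12 − 12 − 0 = 0. So H_2 = 0.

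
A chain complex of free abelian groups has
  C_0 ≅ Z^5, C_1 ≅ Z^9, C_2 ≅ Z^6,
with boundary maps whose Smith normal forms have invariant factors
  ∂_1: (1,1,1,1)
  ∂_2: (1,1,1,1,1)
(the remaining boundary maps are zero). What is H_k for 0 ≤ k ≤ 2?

H_0: b_0 = 5 − 0 − 4 = 1; torsion from ∂_1 factors > 1: none. So H_0 ≅ Z.
H_1: b_1 = 9 − 4 − 5 = 0; torsion from ∂_2 factors > 1: none. So H_1 ≅ 0.
H_2: b_2 = 6 − 5 − 0 = 1; torsion from ∂_3 factors > 1: none. So H_2 ≅ Z.

H_0 ≅ Z,  H_1 = 0,  H_2 ≅ Z.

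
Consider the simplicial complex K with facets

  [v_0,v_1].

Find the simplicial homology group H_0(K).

H_0 ≅ Z.

Fix the vertex order v_0 < v_1 and write every simplex with vertices in increasing order. Then dim K = 1 and the simplices of K are:

  0-simplices (2): [v_0], [v_1]
  1-simplices (1): [v_0,v_1]

Hence C_0 ≅ Z^2, C_1 ≅ Z^1.

Boundary ∂_1: C_1 → C_0 sends each edge [p,q] (with p < q) to q − p.
The resulting 2×1 matrix has rank 1, and its Smith normal form has invariant factors (1).

From H_k ≅ ker(∂_k) / im(∂_{k+1}) we obtain:

  H_0: rank C_0 − rank ∂_1 = 2 − 1 = 1, and the invariant factors of ∂_1 are all 1, so H_0 ≅ Z.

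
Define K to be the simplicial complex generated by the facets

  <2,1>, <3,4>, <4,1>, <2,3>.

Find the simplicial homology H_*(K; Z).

Order the vertices as 1 < 2 < 3 < 4. Listing each simplex with vertices in this order, K has dimension 1 with simplices:

  0-simplices (4): [1], [2], [3], [4]
  1-simplices (4): [1,2], [1,4], [2,3], [3,4]

so the chain groups are C_0 ≅ Z^4, C_1 ≅ Z^4.

Boundary ∂_1: C_1 → C_0 is given by ∂[p,q] = [q] − [p]. For instance
  ∂[2,3] = [3] − [2].
The resulting 4×4 matrix has rank 3, and its Smith normal form has invariant factors (1,1,1).

Now H_k = ker ∂_k / im ∂_{k+1}, so:

  H_0: rank C_0 − rank ∂_1 = 4 − 3 = 1, and the invariant factors of ∂_1 are all 1, so H_0 = Z.
  H_1: rank ker ∂_1 − rank ∂_2 = (4 − 3) − 0 = 1, and there is no ∂_2, so H_1 = Z.

H_0 = Z,  H_1 = Z.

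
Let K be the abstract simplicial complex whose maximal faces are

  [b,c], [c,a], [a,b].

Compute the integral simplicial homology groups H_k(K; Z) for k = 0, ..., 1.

We work with the vertex ordering a < b < c. The simplices of K, each written with vertices in increasing order, are:

  0-simplices (3): a, b, c
  1-simplices (3): ab, ac, bc

so the chain groups are C_0 ≅ Z^3, C_1 ≅ Z^3.

The boundary map ∂_1: C_1 → C_0 is given by ∂[p,q] = [q] − [p]. For instance
  ∂ac = c − a.
As a 3×3 matrix over Z this has rank 2, with invariant factors (1,1).

Computing H_k = (kernel of ∂_k) / (image of ∂_{k+1}):

  H_0: rank C_0 − rank ∂_1 = 3 − 2 = 1, and the invariant factors of ∂_1 are all 1, so H_0 ≅ Z.
  H_1: rank ker ∂_1 − rank ∂_2 = (3 − 2) − 0 = 1, and there is no ∂_2, so H_1 ≅ Z.

As a check, the Euler characteristic is 3 − 3 = 0, which agrees with 1 − 1 = 0.

H_0 ≅ Z,  H_1 ≅ Z.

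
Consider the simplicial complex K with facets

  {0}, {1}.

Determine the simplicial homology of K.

H_0 ≅ Z^2.

Take the total order 0 < 1 on the vertex set. Then K (dimension 0) consists of the simplices:

  0-simplices (2): [0], [1]

Hence C_0 ≅ Z^2.

Computing H_k = (kernel of ∂_k) / (image of ∂_{k+1}):

  H_0: rank C_0 − rank ∂_1 = 2 − 0 = 2, and there is no ∂_1, so H_0 ≅ Z^2.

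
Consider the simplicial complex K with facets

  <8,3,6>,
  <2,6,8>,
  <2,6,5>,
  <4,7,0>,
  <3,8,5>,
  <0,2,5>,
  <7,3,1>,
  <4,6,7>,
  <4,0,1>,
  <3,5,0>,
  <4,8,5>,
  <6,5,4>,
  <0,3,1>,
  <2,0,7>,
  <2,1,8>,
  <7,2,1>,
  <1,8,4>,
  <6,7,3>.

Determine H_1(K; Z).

Take the total order 0 < 1 < 2 < 3 < 4 < 5 < 6 < 7 < 8 on the vertex set. Then K (dimension 2) consists of the simplices:

  0-simplices (9): [0], [1], [2], [3], [4], [5], [6], [7], [8]
  1-simplices (27): (27 of them)
  2-simplices (18): [0,1,3], [0,1,4], [0,2,5], [0,2,7], [0,3,5], [0,4,7], [1,2,7], [1,2,8], [1,3,7], [1,4,8], [2,5,6], [2,6,8], [3,5,8], [3,6,7], [3,6,8], [4,5,6], [4,5,8], [4,6,7]

so the chain groups are C_0 ≅ Z^9, C_1 ≅ Z^27, C_2 ≅ Z^18.

The boundary map ∂_1: C_1 → C_0 is given by ∂[p,q] = [q] − [p].
The resulting 9×27 matrix has rank 8, and its Smith normal form has invariant factors (1,1,1,1,1,1,1,1).

The boundary map ∂_2: C_2 → C_1 sends each 2-simplex [p,q,r] to [q,r] − [p,r] + [p,q]. For instance
  ∂[0,2,5] = [2,5] − [0,5] + [0,2],
  ∂[2,6,8] = [6,8] − [2,8] + [2,6].
The 27×18 boundary matrix has rank 18 and Smith normal form diag(1,1,1,1,1,1,1,1,1,1,1,1,1,1,1,1,1,2).

From H_k ≅ ker(∂_k) / im(∂_{k+1}) we obtain:

  H_1: rank ker ∂_1 − rank ∂_2 = (27 − 8) − 18 = 1, and ∂_2 has invariant factor 2 > 1, so H_1 ≅ Z ⊕ Z_2.

(K is a triangulation of the Klein bottle.)

H_1 ≅ Z ⊕ Z_2.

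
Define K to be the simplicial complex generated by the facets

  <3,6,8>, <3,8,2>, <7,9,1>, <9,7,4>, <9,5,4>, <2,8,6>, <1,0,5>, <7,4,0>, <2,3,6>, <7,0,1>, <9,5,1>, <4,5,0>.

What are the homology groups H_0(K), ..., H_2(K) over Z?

Take the total order 0 < 1 < 2 < 3 < 4 < 5 < 6 < 7 < 8 < 9 on the vertex set. Then K (dimension 2) consists of the simplices:

  0-simplices (10): [0], [1], [2], [3], [4], [5], [6], [7], [8], [9]
  1-simplices (18): [0,1], [0,4], [0,5], [0,7], [1,5], [1,7], [1,9], [2,3], [2,6], [2,8], [3,6], [3,8], [4,5], [4,7], [4,9], [5,9], [6,8], [7,9]
  2-simplices (12): [0,1,5], [0,1,7], [0,4,5], [0,4,7], [1,5,9], [1,7,9], [2,3,6], [2,3,8], [2,6,8], [3,6,8], [4,5,9], [4,7,9]

giving chain groups C_0 ≅ Z^10, C_1 ≅ Z^18, C_2 ≅ Z^12.

The boundary map ∂_1: C_1 → C_0 sends each edge [p,q] (with p < q) to q − p. For instance
  ∂[3,8] = [8] − [3].
The resulting 10×18 matrix has rank 8, and its Smith normal form has invariant factors (1,1,1,1,1,1,1,1).

∂_2: C_2 → C_1 acts by ∂[p,q,r] = [q,r] − [p,r] + [p,q]. For instance
  ∂[0,1,5] = [1,5] − [0,5] + [0,1],
  ∂[0,1,7] = [1,7] − [0,7] + [0,1].
The 18×12 boundary matrix has rank 10 and Smith normal form diag(1,1,1,1,1,1,1,1,1,1).

From H_k ≅ ker(∂_k) / im(∂_{k+1}) we obtain:

  H_0: rank C_0 − rank ∂_1 = 10 − 8 = 2, and the invariant factors of ∂_1 are all 1, so H_0 ≅ Z^2.
  H_1: rank ker ∂_1 − rank ∂_2 = (18 − 8) − 10 = 0, and the invariant factors of ∂_2 are all 1, so H_1 ≅ 0.
  H_2: rank ker ∂_2 − rank ∂_3 = (12 − 10) − 0 = 2, and there is no ∂_3, so H_2 ≅ Z^2.

H_0 = Z^2,  H_1 = 0,  H_2 = Z^2.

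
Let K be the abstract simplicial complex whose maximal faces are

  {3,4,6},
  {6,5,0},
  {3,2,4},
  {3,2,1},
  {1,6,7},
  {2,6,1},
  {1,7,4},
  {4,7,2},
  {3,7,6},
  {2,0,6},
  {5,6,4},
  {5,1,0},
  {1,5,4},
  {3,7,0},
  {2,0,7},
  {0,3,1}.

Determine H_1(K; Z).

Take the total order 0 < 1 < 2 < 3 < 4 < 5 < 6 < 7 on the vertex set. Then K (dimension 2) consists of the simplices:

  0-simplices (8): [0], [1], [2], [3], [4], [5], [6], [7]
  1-simplices (24): (24 of them)
  2-simplices (16): [0,1,3], [0,1,5], [0,2,6], [0,2,7], [0,3,7], [0,5,6], [1,2,3], [1,2,6], [1,4,5], [1,4,7], [1,6,7], [2,3,4], [2,4,7], [3,4,6], [3,6,7], [4,5,6]

Hence C_0 ≅ Z^8, C_1 ≅ Z^24, C_2 ≅ Z^16.

∂_1: C_1 → C_0 is given by ∂[p,q] = [q] − [p].
The 8×24 boundary matrix has rank 7 and Smith normal form diag(1,1,1,1,1,1,1).

∂_2: C_2 → C_1 acts by ∂[p,q,r] = [q,r] − [p,r] + [p,q]. For instance
  ∂[2,4,7] = [4,7] − [2,7] + [2,4],
  ∂[0,1,5] = [1,5] − [0,5] + [0,1].
This gives a 24×16 integer matrix of rank 15; reducing to Smith normal form yields diagonal entries (1,1,1,1,1,1,1,1,1,1,1,1,1,1,1).

Computing H_k = (kernel of ∂_k) / (image of ∂_{k+1}):

  H_1: rank ker ∂_1 − rank ∂_2 = (24 − 7) − 15 = 2, and the invariant factors of ∂_2 are all 1, so H_1 = Z^2.

H_1 = Z^2.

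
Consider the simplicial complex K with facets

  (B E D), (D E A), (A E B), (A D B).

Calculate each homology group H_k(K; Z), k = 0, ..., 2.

H_0 = Z,  H_1 = 0,  H_2 = Z.

Order the vertices as A < B < D < E. Listing each simplex with vertices in this order, K has dimension 2 with simplices:

  0-simplices (4): A, B, D, E
  1-simplices (6): AB, AD, AE, BD, BE, DE
  2-simplices (4): ABD, ABE, ADE, BDE

Hence C_0 ≅ Z^4, C_1 ≅ Z^6, C_2 ≅ Z^4.

Boundary ∂_1: C_1 → C_0 is given by ∂[p,q] = [q] − [p]. For instance
  ∂DE = E − D.
The resulting 4×6 matrix has rank 3, and its Smith normal form has invariant factors (1,1,1).

Boundary ∂_2: C_2 → C_1 sends each 2-simplex [p,q,r] to [q,r] − [p,r] + [p,q]. For instance
  ∂ADE = DE − AE + AD,
  ∂ABD = BD − AD + AB.
As a 6×4 matrix over Z this has rank 3, with invariant factors (1,1,1).

Now H_k = ker ∂_k / im ∂_{k+1}, so:

  H_0: rank C_0 − rank ∂_1 = 4 − 3 = 1, and the invariant factors of ∂_1 are all 1, so H_0 = Z.
  H_1: rank ker ∂_1 − rank ∂_2 = (6 − 3) − 3 = 0, and the invariant factors of ∂_2 are all 1, so H_1 = 0.
  H_2: rank ker ∂_2 − rank ∂_3 = (4 − 3) − 0 = 1, and there is no ∂_3, so H_2 = Z.

(K is a triangulation of the 2-sphere S^2.)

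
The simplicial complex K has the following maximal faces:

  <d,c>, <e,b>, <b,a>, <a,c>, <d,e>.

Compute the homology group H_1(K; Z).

H_1 ≅ Z.

Order the vertices as a < b < c < d < e. Listing each simplex with vertices in this order, K has dimension 1 with simplices:

  0-simplices (5): a, b, c, d, e
  1-simplices (5): ab, ac, be, cd, de

giving chain groups C_0 ≅ Z^5, C_1 ≅ Z^5.

The boundary map ∂_1: C_1 → C_0 maps an edge to its endpoints' difference, ∂[p,q] = q − p.
As a 5×5 matrix over Z this has rank 4, with invariant factors (1,1,1,1).

From H_k ≅ ker(∂_k) / im(∂_{k+1}) we obtain:

  H_1: rank ker ∂_1 − rank ∂_2 = (5 − 4) − 0 = 1, and there is no ∂_2, so H_1 = Z.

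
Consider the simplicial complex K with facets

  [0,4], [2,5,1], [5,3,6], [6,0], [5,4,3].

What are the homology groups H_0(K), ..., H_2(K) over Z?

Order the vertices as 0 < 1 < 2 < 3 < 4 < 5 < 6. Listing each simplex with vertices in this order, K has dimension 2 with simplices:

  0-simplices (7): [0], [1], [2], [3], [4], [5], [6]
  1-simplices (10): [0,4], [0,6], [1,2], [1,5], [2,5], [3,4], [3,5], [3,6], [4,5], [5,6]
  2-simplices (3): [1,2,5], [3,4,5], [3,5,6]

so the chain groups are C_0 ≅ Z^7, C_1 ≅ Z^10, C_2 ≅ Z^3.

Boundary ∂_1: C_1 → C_0 maps an edge to its endpoints' difference, ∂[p,q] = q − p.
As a 7×10 matrix over Z this has rank 6, with invariant factors (1,1,1,1,1,1).

∂_2: C_2 → C_1 maps a triangle to the signed sum of its edges. For instance
  ∂[1,2,5] = [2,5] − [1,5] + [1,2],
  ∂[3,4,5] = [4,5] − [3,5] + [3,4].
As a 10×3 matrix over Z this has rank 3, with invariant factors (1,1,1).

Reading off H_k = ker ∂_k / im ∂_{k+1}:

  H_0: rank C_0 − rank ∂_1 = 7 − 6 = 1, and the invariant factors of ∂_1 are all 1, so H_0 = Z.
  H_1: rank ker ∂_1 − rank ∂_2 = (10 − 6) − 3 = 1, and the invariant factors of ∂_2 are all 1, so H_1 = Z.
  H_2: rank ker ∂_2 − rank ∂_3 = (3 − 3) − 0 = 0, and there is no ∂_3, so H_2 = 0.

H_0 = Z,  H_1 = Z,  H_2 = 0.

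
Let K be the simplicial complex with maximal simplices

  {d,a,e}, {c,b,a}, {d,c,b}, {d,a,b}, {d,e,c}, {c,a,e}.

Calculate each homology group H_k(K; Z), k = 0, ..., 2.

H_0 = Z,  H_1 = 0,  H_2 = Z.

Order the vertices as a < b < c < d < e. Listing each simplex with vertices in this order, K has dimension 2 with simplices:

  0-simplices (5): a, b, c, d, e
  1-simplices (9): ab, ac, ad, ae, bc, bd, cd, ce, de
  2-simplices (6): abc, abd, ace, ade, bcd, cde

giving chain groups C_0 ≅ Z^5, C_1 ≅ Z^9, C_2 ≅ Z^6.

Boundary ∂_1: C_1 → C_0 is given by ∂[p,q] = [q] − [p]. For instance
  ∂ac = c − a.
This gives a 5×9 integer matrix of rank 4; reducing to Smith normal form yields diagonal entries (1,1,1,1).

Boundary ∂_2: C_2 → C_1 maps a triangle to the signed sum of its edges. For instance
  ∂ade = de − ae + ad,
  ∂cde = de − ce + cd.
The resulting 9×6 matrix has rank 5, and its Smith normal form has invariant factors (1,1,1,1,1).

Reading off H_k = ker ∂_k / im ∂_{k+1}:

  H_0: rank C_0 − rank ∂_1 = 5 − 4 = 1, and the invariant factors of ∂_1 are all 1, so H_0 ≅ Z.
  H_1: rank ker ∂_1 − rank ∂_2 = (9 − 4) − 5 = 0, and the invariant factors of ∂_2 are all 1, so H_1 ≅ 0.
  H_2: rank ker ∂_2 − rank ∂_3 = (6 − 5) − 0 = 1, and there is no ∂_3, so H_2 ≅ Z.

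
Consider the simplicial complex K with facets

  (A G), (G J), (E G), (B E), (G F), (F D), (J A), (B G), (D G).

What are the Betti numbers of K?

b_0 = 1, b_1 = 3.

We work with the vertex ordering A < B < D < E < F < G < J. The simplices of K, each written with vertices in increasing order, are:

  0-simplices (7): A, B, D, E, F, G, J
  1-simplices (9): AG, AJ, BE, BG, DF, DG, EG, FG, GJ

so the chain groups are C_0 ≅ Z^7, C_1 ≅ Z^9.

Boundary ∂_1: C_1 → C_0 is given by ∂[p,q] = [q] − [p].
The resulting 7×9 matrix has rank 6, and its Smith normal form has invariant factors (1,1,1,1,1,1).

Now H_k = ker ∂_k / im ∂_{k+1}, so:

  H_0: rank C_0 − rank ∂_1 = 7 − 6 = 1, and the invariant factors of ∂_1 are all 1, so H_0 ≅ Z.
  H_1: rank ker ∂_1 − rank ∂_2 = (9 − 6) − 0 = 3, and there is no ∂_2, so H_1 ≅ Z^3.

(K is a triangulation of a wedge of 3 circles.)

Hence the Betti numbers are b_0 = 1, b_1 = 3.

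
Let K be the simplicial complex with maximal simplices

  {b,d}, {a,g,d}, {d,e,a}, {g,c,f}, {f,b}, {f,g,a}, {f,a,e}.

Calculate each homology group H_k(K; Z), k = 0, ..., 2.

K has 7 vertices, 12 edges, 5 triangles.
rank ∂_0 = 0, rank ∂_1 = 6 ⇒ b_0 = 7 − 0 − 6 = 1; all invariant factors of ∂_1 are 1 so no torsion. So H_0 ≅ Z.
rank ∂_1 = 6, rank ∂_2 = 5 ⇒ b_1 = 12 − 6 − 5 = 1; all invariant factors of ∂_2 are 1 so no torsion. So H_1 ≅ Z.
rank ∂_2 = 5, rank ∂_3 = 0 ⇒ b_2 = 5 − 5 − 0 = 0. So H_2 ≅ 0.

H_0 ≅ Z,  H_1 ≅ Z,  H_2 = 0.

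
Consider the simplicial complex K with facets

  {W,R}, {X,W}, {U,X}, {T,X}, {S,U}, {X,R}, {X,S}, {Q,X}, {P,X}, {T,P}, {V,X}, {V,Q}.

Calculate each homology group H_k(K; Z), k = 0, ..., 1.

Take the total order P < Q < R < S < T < U < V < W < X on the vertex set. Then K (dimension 1) consists of the simplices:

  0-simplices (9): P, Q, R, S, T, U, V, W, X
  1-simplices (12): PT, PX, QV, QX, RW, RX, SU, SX, TX, UX, VX, WX

giving chain groups C_0 ≅ Z^9, C_1 ≅ Z^12.

∂_1: C_1 → C_0 sends each edge [p,q] (with p < q) to q − p. For instance
  ∂PT = T − P.
The 9×12 boundary matrix has rank 8 and Smith normal form diag(1,1,1,1,1,1,1,1).

Computing H_k = (kernel of ∂_k) / (image of ∂_{k+1}):

  H_0: rank C_0 − rank ∂_1 = 9 − 8 = 1, and the invariant factors of ∂_1 are all 1, so H_0 = Z.
  H_1: rank ker ∂_1 − rank ∂_2 = (12 − 8) − 0 = 4, and there is no ∂_2, so H_1 = Z^4.

As a check, the Euler characteristic is 9 − 12 = -3, which agrees with 1 − 4 = -3.
(K is a triangulation of a wedge of 4 circles.)

H_0 = Z,  H_1 = Z^4.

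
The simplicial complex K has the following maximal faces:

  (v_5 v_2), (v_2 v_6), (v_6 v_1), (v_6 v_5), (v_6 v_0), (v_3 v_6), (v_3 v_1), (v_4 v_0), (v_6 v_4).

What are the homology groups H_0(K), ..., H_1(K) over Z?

H_0 = Z,  H_1 = Z^3.

Fix the vertex order v_0 < v_1 < v_2 < v_3 < v_4 < v_5 < v_6 and write every simplex with vertices in increasing order. Then dim K = 1 and the simplices of K are:

  0-simplices (7): [v_0], [v_1], [v_2], [v_3], [v_4], [v_5], [v_6]
  1-simplices (9): [v_0,v_4], [v_0,v_6], [v_1,v_3], [v_1,v_6], [v_2,v_5], [v_2,v_6], [v_3,v_6], [v_4,v_6], [v_5,v_6]

Hence C_0 ≅ Z^7, C_1 ≅ Z^9.

The boundary map ∂_1: C_1 → C_0 maps an edge to its endpoints' difference, ∂[p,q] = q − p. For instance
  ∂[v_0,v_4] = [v_4] − [v_0].
This gives a 7×9 integer matrix of rank 6; reducing to Smith normal form yields diagonal entries (1,1,1,1,1,1).

Reading off H_k = ker ∂_k / im ∂_{k+1}:

  H_0: rank C_0 − rank ∂_1 = 7 − 6 = 1, and the invariant factors of ∂_1 are all 1, so H_0 = Z.
  H_1: rank ker ∂_1 − rank ∂_2 = (9 − 6) − 0 = 3, and there is no ∂_2, so H_1 = Z^3.

As a check, the Euler characteristic is 7 − 9 = -2, which agrees with 1 − 3 = -2.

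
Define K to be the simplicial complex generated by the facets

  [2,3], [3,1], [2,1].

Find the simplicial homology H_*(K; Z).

Order the vertices as 1 < 2 < 3. Listing each simplex with vertices in this order, K has dimension 1 with simplices:

  0-simplices (3): [1], [2], [3]
  1-simplices (3): [1,2], [1,3], [2,3]

Hence C_0 ≅ Z^3, C_1 ≅ Z^3.

Boundary ∂_1: C_1 → C_0 is given by ∂[p,q] = [q] − [p]. For instance
  ∂[1,2] = [2] − [1].
As a 3×3 matrix over Z this has rank 2, with invariant factors (1,1).

Computing H_k = (kernel of ∂_k) / (image of ∂_{k+1}):

  H_0: rank C_0 − rank ∂_1 = 3 − 2 = 1, and the invariant factors of ∂_1 are all 1, so H_0 = Z.
  H_1: rank ker ∂_1 − rank ∂_2 = (3 − 2) − 0 = 1, and there is no ∂_2, so H_1 = Z.

H_0 = Z,  H_1 = Z.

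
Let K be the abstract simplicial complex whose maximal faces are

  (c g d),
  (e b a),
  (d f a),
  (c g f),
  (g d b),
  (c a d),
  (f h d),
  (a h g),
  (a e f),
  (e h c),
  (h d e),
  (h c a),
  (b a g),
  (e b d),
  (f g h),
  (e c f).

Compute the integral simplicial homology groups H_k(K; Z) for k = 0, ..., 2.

H_0 ≅ Z,  H_1 ≅ Z^2,  H_2 ≅ Z.

Fix the vertex order a < b < c < d < e < f < g < h and write every simplex with vertices in increasing order. Then dim K = 2 and the simplices of K are:

  0-simplices (8): a, b, c, d, e, f, g, h
  1-simplices (24): ab, ac, ad, ae, af, ag, ah, bd, be, bg, cd, ce, cf, cg, ch, de, df, dg, dh, ef, eh, fg, fh, gh
  2-simplices (16): abe, abg, acd, ach, adf, aef, agh, bde, bdg, cdg, cef, ceh, cfg, deh, dfh, fgh

so the chain groups are C_0 ≅ Z^8, C_1 ≅ Z^24, C_2 ≅ Z^16.

The boundary map ∂_1: C_1 → C_0 is given by ∂[p,q] = [q] − [p].
This gives a 8×24 integer matrix of rank 7; reducing to Smith normal form yields diagonal entries (1,1,1,1,1,1,1).

Boundary ∂_2: C_2 → C_1 sends each 2-simplex [p,q,r] to [q,r] − [p,r] + [p,q]. For instance
  ∂abe = be − ae + ab,
  ∂dfh = fh − dh + df.
As a 24×16 matrix over Z this has rank 15, with invariant factors (1,1,1,1,1,1,1,1,1,1,1,1,1,1,1).

Reading off H_k = ker ∂_k / im ∂_{k+1}:

  H_0: rank C_0 − rank ∂_1 = 8 − 7 = 1, and the invariant factors of ∂_1 are all 1, so H_0 ≅ Z.
  H_1: rank ker ∂_1 − rank ∂_2 = (24 − 7) − 15 = 2, and the invariant factors of ∂_2 are all 1, so H_1 ≅ Z^2.
  H_2: rank ker ∂_2 − rank ∂_3 = (16 − 15) − 0 = 1, and there is no ∂_3, so H_2 ≅ Z.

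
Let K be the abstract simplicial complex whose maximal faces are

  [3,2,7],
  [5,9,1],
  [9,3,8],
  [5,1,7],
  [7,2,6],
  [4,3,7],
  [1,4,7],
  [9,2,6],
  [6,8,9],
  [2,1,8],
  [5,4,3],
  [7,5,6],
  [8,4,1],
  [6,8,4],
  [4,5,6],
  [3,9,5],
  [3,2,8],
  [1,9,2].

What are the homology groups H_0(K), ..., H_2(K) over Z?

H_0 ≅ Z,  H_1 ≅ Z ⊕ Z/2,  H_2 = 0.

Take the total order 1 < 2 < 3 < 4 < 5 < 6 < 7 < 8 < 9 on the vertex set. Then K (dimension 2) consists of the simplices:

  0-simplices (9): [1], [2], [3], [4], [5], [6], [7], [8], [9]
  1-simplices (27): (27 of them)
  2-simplices (18): [1,2,8], [1,2,9], [1,4,7], [1,4,8], [1,5,7], [1,5,9], [2,3,7], [2,3,8], [2,6,7], [2,6,9], [3,4,5], [3,4,7], [3,5,9], [3,8,9], [4,5,6], [4,6,8], [5,6,7], [6,8,9]

so the chain groups are C_0 ≅ Z^9, C_1 ≅ Z^27, C_2 ≅ Z^18.

Boundary ∂_1: C_1 → C_0 maps an edge to its endpoints' difference, ∂[p,q] = q − p. For instance
  ∂[1,7] = [7] − [1].
This gives a 9×27 integer matrix of rank 8; reducing to Smith normal form yields diagonal entries (1,1,1,1,1,1,1,1).

∂_2: C_2 → C_1 acts by ∂[p,q,r] = [q,r] − [p,r] + [p,q]. For instance
  ∂[1,4,8] = [4,8] − [1,8] + [1,4],
  ∂[3,5,9] = [5,9] − [3,9] + [3,5].
The 27×18 boundary matrix has rank 18 and Smith normal form diag(1,1,1,1,1,1,1,1,1,1,1,1,1,1,1,1,1,2).

Computing H_k = (kernel of ∂_k) / (image of ∂_{k+1}):

  H_0: rank C_0 − rank ∂_1 = 9 − 8 = 1, and the invariant factors of ∂_1 are all 1, so H_0 = Z.
  H_1: rank ker ∂_1 − rank ∂_2 = (27 − 8) − 18 = 1, and ∂_2 has invariant factor 2 > 1, so H_1 = Z ⊕ Z/2.
  H_2: rank ker ∂_2 − rank ∂_3 = (18 − 18) − 0 = 0, and there is no ∂_3, so H_2 = 0.

As a check, the Euler characteristic is 9 − 27 + 18 = 0, which agrees with 1 − 1 + 0 = 0.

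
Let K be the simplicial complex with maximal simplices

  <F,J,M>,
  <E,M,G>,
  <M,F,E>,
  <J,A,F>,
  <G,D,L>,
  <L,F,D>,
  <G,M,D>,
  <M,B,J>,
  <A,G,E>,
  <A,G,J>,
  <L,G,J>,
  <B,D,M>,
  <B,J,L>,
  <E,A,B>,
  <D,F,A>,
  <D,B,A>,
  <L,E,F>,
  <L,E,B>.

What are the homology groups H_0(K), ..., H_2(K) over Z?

K has 9 vertices, 27 edges, 18 triangles.
rank ∂_0 = 0, rank ∂_1 = 8 ⇒ b_0 = 9 − 0 − 8 = 1; all invariant factors of ∂_1 are 1 so no torsion. So H_0 ≅ Z.
rank ∂_1 = 8, rank ∂_2 = 17 ⇒ b_1 = 27 − 8 − 17 = 2; all invariant factors of ∂_2 are 1 so no torsion. So H_1 ≅ Z^2.
rank ∂_2 = 17, rank ∂_3 = 0 ⇒ b_2 = 18 − 17 − 0 = 1. So H_2 ≅ Z.

H_0 = Z,  H_1 = Z^2,  H_2 = Z.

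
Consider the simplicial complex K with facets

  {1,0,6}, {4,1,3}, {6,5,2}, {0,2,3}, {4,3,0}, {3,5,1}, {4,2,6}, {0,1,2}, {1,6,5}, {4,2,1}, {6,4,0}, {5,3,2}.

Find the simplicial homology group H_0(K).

Take the total order 0 < 1 < 2 < 3 < 4 < 5 < 6 on the vertex set. Then K (dimension 2) consists of the simplices:

  0-simplices (7): [0], [1], [2], [3], [4], [5], [6]
  1-simplices (18): [0,1], [0,2], [0,3], [0,4], [0,6], [1,2], [1,3], [1,4], [1,5], [1,6], [2,3], [2,4], [2,5], [2,6], [3,4], [3,5], [4,6], [5,6]
  2-simplices (12): [0,1,2], [0,1,6], [0,2,3], [0,3,4], [0,4,6], [1,2,4], [1,3,4], [1,3,5], [1,5,6], [2,3,5], [2,4,6], [2,5,6]

giving chain groups C_0 ≅ Z^7, C_1 ≅ Z^18, C_2 ≅ Z^12.

The boundary map ∂_1: C_1 → C_0 sends each edge [p,q] (with p < q) to q − p. For instance
  ∂[3,4] = [4] − [3].
As a 7×18 matrix over Z this has rank 6, with invariant factors (1,1,1,1,1,1).

The boundary map ∂_2: C_2 → C_1 sends each 2-simplex [p,q,r] to [q,r] − [p,r] + [p,q]. For instance
  ∂[0,1,6] = [1,6] − [0,6] + [0,1],
  ∂[0,1,2] = [1,2] − [0,2] + [0,1].
The resulting 18×12 matrix has rank 12, and its Smith normal form has invariant factors (1,1,1,1,1,1,1,1,1,1,1,2).

Computing H_k = (kernel of ∂_k) / (image of ∂_{k+1}):

  H_0: rank C_0 − rank ∂_1 = 7 − 6 = 1, and the invariant factors of ∂_1 are all 1, so H_0 ≅ Z.

(K is a triangulation of the real projective plane RP^2.)

H_0 = Z.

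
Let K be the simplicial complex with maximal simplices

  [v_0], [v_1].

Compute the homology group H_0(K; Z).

We work with the vertex ordering v_0 < v_1. The simplices of K, each written with vertices in increasing order, are:

  0-simplices (2): [v_0], [v_1]

so the chain groups are C_0 ≅ Z^2.

Now H_k = ker ∂_k / im ∂_{k+1}, so:

  H_0: rank C_0 − rank ∂_1 = 2 − 0 = 2, and there is no ∂_1, so H_0 = Z^2.

H_0 = Z^2.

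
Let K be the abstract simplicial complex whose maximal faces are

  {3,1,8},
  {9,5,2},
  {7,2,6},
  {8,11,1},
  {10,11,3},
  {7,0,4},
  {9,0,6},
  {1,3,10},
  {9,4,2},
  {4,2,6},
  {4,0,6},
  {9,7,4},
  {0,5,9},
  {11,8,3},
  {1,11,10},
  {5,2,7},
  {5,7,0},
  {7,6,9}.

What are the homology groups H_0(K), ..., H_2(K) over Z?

H_0 ≅ Z^2,  H_1 ≅ Z_2,  H_2 ≅ Z.

We work with the vertex ordering 0 < 1 < 2 < 3 < 4 < 5 < 6 < 7 < 8 < 9 < 10 < 11. The simplices of K, each written with vertices in increasing order, are:

  0-simplices (12): [0], [1], [2], [3], [4], [5], [6], [7], [8], [9], [10], [11]
  1-simplices (27): (27 of them)
  2-simplices (18): (18 of them)

giving chain groups C_0 ≅ Z^12, C_1 ≅ Z^27, C_2 ≅ Z^18.

Boundary ∂_1: C_1 → C_0 is given by ∂[p,q] = [q] − [p]. For instance
  ∂[8,11] = [11] − [8].
As a 12×27 matrix over Z this has rank 10, with invariant factors (1,1,1,1,1,1,1,1,1,1).

The boundary map ∂_2: C_2 → C_1 sends each 2-simplex [p,q,r] to [q,r] − [p,r] + [p,q]. For instance
  ∂[1,3,8] = [3,8] − [1,8] + [1,3],
  ∂[3,10,11] = [10,11] − [3,11] + [3,10].
As a 27×18 matrix over Z this has rank 17, with invariant factors (1,1,1,1,1,1,1,1,1,1,1,1,1,1,1,1,2).

Reading off H_k = ker ∂_k / im ∂_{k+1}:

  H_0: rank C_0 − rank ∂_1 = 12 − 10 = 2, and the invariant factors of ∂_1 are all 1, so H_0 ≅ Z^2.
  H_1: rank ker ∂_1 − rank ∂_2 = (27 − 10) − 17 = 0, and ∂_2 has invariant factor 2 > 1, so H_1 ≅ Z_2.
  H_2: rank ker ∂_2 − rank ∂_3 = (18 − 17) − 0 = 1, and there is no ∂_3, so H_2 ≅ Z.

As a check, the Euler characteristic is 12 − 27 + 18 = 3, which agrees with 2 − 0 + 1 = 3.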